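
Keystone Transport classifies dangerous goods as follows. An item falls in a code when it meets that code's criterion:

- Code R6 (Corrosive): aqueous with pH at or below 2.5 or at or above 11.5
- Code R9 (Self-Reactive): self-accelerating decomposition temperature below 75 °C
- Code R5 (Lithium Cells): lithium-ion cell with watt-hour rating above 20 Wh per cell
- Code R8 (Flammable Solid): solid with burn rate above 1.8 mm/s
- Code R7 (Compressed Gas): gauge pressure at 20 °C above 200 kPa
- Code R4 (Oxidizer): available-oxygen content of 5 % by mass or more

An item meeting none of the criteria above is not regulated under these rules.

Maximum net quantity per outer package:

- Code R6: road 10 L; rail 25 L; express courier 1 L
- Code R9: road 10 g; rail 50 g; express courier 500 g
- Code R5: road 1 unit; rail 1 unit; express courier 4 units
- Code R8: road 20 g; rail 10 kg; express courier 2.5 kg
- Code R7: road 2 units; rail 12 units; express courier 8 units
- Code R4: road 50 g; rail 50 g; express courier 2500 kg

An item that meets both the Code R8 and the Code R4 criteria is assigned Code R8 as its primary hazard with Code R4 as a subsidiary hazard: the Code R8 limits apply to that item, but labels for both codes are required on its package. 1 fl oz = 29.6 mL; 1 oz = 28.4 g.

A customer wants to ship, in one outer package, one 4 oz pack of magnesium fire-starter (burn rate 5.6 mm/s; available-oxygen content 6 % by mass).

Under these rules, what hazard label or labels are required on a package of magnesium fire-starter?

Code R4 and R8

Magnesium fire-starter: burn rate 5.6 mm/s > 1.8 mm/s → Code R8 (Flammable Solid).
The magnesium fire-starter has available-oxygen content 6 % by mass, which is ≥ 5 % by mass, so it is Code R4 (Oxidizer).
By the precedence rule Code R8 is primary and Code R4 is subsidiary, and that rule requires both labels on the package.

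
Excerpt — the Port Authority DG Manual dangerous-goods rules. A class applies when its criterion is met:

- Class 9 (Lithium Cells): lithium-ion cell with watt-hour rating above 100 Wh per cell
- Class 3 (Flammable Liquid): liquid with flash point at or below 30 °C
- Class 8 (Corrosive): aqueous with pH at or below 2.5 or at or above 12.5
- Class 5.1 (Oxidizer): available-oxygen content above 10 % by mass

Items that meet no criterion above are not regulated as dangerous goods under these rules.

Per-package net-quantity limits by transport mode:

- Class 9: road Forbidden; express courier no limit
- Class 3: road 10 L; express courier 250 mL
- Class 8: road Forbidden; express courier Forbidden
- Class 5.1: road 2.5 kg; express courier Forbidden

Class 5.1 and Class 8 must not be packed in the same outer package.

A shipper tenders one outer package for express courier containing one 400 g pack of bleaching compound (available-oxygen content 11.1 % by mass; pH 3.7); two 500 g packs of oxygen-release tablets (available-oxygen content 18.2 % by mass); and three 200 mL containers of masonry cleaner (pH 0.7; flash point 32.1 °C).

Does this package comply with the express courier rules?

Available-oxygen content 11.1 % by mass meets the Class 5.1 criterion (Oxidizer), so the bleaching compound is Class 5.1.
Oxygen-release tablets: available-oxygen content 18.2 % by mass > 10 % by mass → Class 5.1 (Oxidizer).
With pH 0.7 (≤ 2.5), the masonry cleaner falls in Class 8.
Total Class 5.1: 400 g + (two 500 g packs = 1 kg) = 1.4 kg.
By express courier, Class 5.1 is Forbidden regardless of quantity.
Class 8 quantity: three 200 mL containers = 600 mL.
By express courier, Class 8 is Forbidden regardless of quantity.
Class 5.1 and Class 8 may not share an outer package.

No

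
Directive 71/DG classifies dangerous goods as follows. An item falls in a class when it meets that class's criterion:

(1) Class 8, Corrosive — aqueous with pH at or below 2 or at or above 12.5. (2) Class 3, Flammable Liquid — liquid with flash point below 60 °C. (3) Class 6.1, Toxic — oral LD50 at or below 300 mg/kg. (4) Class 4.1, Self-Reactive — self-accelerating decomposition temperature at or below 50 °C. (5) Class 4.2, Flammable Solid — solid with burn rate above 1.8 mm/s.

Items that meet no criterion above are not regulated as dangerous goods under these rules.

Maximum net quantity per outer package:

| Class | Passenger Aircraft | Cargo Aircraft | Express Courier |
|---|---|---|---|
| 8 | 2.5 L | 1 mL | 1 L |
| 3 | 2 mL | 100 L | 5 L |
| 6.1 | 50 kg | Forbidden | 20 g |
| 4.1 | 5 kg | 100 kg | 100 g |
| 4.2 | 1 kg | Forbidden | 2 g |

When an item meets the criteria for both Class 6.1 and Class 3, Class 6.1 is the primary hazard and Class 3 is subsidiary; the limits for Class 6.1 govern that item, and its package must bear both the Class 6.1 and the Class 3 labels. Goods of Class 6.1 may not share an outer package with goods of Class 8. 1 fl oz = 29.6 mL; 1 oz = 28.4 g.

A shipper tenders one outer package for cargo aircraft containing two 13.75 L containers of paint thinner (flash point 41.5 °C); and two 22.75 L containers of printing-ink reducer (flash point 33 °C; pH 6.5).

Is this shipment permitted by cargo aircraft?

Paint thinner: flash point 41.5 °C < 60 °C → Class 3 (Flammable Liquid).
With flash point 33 °C (< 60 °C), the printing-ink reducer falls in Class 3.
Total Class 3: (two 13.75 L containers = 27.5 L) + (two 22.75 L containers = 45.5 L) = 73 L.
That is within the Class 3 cargo aircraft limit of 100 L.

Yes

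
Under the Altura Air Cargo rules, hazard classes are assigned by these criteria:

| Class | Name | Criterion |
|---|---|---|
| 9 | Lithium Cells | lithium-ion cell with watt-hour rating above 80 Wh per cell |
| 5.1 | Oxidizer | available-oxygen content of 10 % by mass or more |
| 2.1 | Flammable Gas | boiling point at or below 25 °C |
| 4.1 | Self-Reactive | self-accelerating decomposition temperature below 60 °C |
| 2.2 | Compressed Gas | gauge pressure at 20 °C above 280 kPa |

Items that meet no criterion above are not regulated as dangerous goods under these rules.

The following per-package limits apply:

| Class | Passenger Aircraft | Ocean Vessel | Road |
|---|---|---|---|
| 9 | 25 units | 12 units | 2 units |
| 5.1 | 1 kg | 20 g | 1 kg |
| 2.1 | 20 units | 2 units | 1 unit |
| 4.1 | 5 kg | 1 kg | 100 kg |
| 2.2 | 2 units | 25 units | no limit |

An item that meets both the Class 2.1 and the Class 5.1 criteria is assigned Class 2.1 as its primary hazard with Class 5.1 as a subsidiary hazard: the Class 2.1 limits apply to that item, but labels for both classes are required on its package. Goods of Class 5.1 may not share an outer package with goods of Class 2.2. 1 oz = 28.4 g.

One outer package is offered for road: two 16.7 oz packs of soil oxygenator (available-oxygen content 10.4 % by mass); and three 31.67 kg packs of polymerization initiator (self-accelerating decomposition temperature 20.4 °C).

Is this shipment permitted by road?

The soil oxygenator has available-oxygen content 10.4 % by mass, which is ≥ 10 % by mass, so it is Class 5.1 (Oxidizer).
With self-accelerating decomposition temperature 20.4 °C (< 60 °C), the polymerization initiator falls in Class 4.1.
Class 5.1 quantity: two 16.7 oz packs = 948.56 g.
That is within the Class 5.1 road limit of 1 kg.
Class 4.1 quantity: three 31.67 kg packs = 95.01 kg.
95.01 kg ≤ 100 kg (road limit, Class 4.1) — within limit.
The segregation rule (Class 5.1 with Class 2.2) does not apply to Class 5.1 with Class 4.1.
Every hazard class is within its road limit and no segregation rule is violated.

Yes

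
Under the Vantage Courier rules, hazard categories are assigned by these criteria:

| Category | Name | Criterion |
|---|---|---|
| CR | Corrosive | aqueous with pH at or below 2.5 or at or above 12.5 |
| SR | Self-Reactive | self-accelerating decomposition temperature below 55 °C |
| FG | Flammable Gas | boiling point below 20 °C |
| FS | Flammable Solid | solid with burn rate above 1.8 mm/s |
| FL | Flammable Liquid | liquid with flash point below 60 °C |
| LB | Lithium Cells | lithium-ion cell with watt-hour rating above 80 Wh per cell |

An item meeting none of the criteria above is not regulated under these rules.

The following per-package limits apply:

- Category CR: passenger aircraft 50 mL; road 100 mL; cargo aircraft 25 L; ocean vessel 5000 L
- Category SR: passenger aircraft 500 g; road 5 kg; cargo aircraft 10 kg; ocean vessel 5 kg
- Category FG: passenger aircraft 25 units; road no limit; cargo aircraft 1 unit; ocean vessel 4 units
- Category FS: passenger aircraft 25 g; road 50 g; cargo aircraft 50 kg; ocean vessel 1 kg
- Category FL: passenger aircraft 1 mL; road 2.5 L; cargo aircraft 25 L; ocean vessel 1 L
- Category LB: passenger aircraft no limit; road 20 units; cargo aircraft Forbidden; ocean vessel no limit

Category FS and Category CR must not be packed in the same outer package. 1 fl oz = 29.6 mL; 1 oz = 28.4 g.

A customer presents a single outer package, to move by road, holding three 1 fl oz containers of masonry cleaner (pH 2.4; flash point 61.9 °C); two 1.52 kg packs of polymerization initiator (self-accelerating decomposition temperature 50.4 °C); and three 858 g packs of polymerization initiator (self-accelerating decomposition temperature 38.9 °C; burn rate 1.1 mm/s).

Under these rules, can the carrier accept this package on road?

No

Masonry cleaner: pH 2.4 ≤ 2.5 → Category CR (Corrosive).
Self-accelerating decomposition temperature 50.4 °C meets the Category SR criterion (Self-Reactive), so the polymerization initiator is Category SR.
The polymerization initiator has self-accelerating decomposition temperature 38.9 °C, which is < 55 °C, so it is Category SR (Self-Reactive).
Category SR net quantity: (two 1.52 kg packs = 3.04 kg) + (three 858 g packs = 2.574 kg) = 5.614 kg.
5.614 kg exceeds the road limit of 5 kg for Category SR.
Category CR quantity: three 1 fl oz containers = 88.8 mL.
88.8 mL ≤ 100 mL (road limit, Category CR) — within limit.
The segregation rule (Category FS with Category CR) does not apply to Category SR with Category CR.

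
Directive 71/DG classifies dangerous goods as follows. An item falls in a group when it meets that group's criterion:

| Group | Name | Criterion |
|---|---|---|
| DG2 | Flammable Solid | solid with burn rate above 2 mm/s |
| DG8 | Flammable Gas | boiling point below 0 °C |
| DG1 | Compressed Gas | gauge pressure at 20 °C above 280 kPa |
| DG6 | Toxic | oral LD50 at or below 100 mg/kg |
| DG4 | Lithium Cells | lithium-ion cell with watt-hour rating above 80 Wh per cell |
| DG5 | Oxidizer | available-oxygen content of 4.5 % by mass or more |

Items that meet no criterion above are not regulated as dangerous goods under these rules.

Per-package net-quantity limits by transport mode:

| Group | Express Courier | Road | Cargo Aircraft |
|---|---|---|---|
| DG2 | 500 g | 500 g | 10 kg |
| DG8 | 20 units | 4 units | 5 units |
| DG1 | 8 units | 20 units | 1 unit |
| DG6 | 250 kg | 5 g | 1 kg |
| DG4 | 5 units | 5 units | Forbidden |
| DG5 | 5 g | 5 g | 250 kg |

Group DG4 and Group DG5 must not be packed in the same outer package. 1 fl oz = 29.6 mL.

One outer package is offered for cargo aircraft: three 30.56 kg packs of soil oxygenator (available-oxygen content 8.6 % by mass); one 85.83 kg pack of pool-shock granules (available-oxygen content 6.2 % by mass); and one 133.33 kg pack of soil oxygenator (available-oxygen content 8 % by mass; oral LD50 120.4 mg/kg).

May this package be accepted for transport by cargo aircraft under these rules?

No

With available-oxygen content 8.6 % by mass (≥ 4.5 % by mass), the soil oxygenator falls in Group DG5.
The pool-shock granules have available-oxygen content 6.2 % by mass, which is ≥ 4.5 % by mass, so they are Group DG5 (Oxidizer).
The soil oxygenator has available-oxygen content 8 % by mass, which is ≥ 4.5 % by mass, so it is Group DG5 (Oxidizer).
Total Group DG5: (three 30.56 kg packs = 91.68 kg) + 85.83 kg + 133.33 kg = 310.84 kg.
310.84 kg > 250 kg (cargo aircraft limit, Group DG5) — over the limit.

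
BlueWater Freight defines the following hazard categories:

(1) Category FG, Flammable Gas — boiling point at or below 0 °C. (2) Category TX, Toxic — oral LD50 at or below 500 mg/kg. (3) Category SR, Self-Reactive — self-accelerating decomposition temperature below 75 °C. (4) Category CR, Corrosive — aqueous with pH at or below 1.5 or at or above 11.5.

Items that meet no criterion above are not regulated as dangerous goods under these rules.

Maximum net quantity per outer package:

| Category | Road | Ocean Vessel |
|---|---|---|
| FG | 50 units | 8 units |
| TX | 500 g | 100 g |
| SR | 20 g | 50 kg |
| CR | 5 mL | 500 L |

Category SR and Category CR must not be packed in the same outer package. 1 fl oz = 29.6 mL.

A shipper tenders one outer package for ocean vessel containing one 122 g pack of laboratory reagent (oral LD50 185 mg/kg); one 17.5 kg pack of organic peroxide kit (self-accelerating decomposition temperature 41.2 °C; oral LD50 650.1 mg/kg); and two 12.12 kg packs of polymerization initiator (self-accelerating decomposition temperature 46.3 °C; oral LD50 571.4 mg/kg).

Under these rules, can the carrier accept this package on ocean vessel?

With oral LD50 185 mg/kg (≤ 500 mg/kg), the laboratory reagent falls in Category TX.
The organic peroxide kit has self-accelerating decomposition temperature 41.2 °C, which is < 75 °C, so it is Category SR (Self-Reactive).
With self-accelerating decomposition temperature 46.3 °C (< 75 °C), the polymerization initiator falls in Category SR.
Category SR net quantity: 17.5 kg + (two 12.12 kg packs = 24.24 kg) = 41.74 kg.
41.74 kg ≤ 50 kg (ocean vessel limit, Category SR) — within limit.
Category TX quantity: 122 g.
122 g exceeds the ocean vessel limit of 100 g for Category TX.
The segregation rule (Category SR with Category CR) does not apply to Category SR with Category TX.

No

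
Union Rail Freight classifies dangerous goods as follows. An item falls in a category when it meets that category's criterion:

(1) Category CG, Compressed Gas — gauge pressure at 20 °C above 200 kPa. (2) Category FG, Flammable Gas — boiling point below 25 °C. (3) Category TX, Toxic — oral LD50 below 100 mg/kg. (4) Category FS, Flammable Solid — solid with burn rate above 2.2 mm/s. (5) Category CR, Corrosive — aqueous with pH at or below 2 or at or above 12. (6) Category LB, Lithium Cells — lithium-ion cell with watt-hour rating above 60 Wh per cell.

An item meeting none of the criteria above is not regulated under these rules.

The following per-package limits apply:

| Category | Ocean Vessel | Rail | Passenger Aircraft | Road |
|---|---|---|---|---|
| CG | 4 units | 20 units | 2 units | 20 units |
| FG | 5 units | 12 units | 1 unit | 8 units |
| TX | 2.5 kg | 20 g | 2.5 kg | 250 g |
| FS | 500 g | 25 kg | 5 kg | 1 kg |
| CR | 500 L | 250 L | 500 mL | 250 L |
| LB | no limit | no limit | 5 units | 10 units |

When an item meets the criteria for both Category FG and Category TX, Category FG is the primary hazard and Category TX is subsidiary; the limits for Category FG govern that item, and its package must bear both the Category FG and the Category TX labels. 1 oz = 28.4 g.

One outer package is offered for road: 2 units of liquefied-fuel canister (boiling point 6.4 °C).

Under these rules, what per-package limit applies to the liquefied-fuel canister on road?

8 units

Boiling point 6.4 °C meets the Category FG criterion (Flammable Gas), so the liquefied-fuel canister is Category FG.
The road limit for Category FG is 8 units.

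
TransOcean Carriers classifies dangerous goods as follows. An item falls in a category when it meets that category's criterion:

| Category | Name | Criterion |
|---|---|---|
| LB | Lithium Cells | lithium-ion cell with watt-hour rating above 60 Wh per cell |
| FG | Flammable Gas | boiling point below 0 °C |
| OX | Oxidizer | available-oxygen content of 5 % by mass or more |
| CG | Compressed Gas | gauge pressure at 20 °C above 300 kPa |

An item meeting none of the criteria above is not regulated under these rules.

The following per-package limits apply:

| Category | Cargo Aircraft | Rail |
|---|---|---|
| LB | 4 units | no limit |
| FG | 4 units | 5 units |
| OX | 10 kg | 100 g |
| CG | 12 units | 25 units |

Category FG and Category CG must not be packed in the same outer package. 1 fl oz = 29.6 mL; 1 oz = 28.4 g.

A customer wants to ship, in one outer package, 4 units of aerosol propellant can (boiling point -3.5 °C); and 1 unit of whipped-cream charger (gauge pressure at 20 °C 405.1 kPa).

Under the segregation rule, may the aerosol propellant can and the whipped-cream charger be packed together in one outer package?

No

Boiling point -3.5 °C meets the Category FG criterion (Flammable Gas), so the aerosol propellant can is Category FG.
With gauge pressure at 20 °C 405.1 kPa (> 300 kPa), the whipped-cream charger falls in Category CG.
Category FG and Category CG may not share an outer package.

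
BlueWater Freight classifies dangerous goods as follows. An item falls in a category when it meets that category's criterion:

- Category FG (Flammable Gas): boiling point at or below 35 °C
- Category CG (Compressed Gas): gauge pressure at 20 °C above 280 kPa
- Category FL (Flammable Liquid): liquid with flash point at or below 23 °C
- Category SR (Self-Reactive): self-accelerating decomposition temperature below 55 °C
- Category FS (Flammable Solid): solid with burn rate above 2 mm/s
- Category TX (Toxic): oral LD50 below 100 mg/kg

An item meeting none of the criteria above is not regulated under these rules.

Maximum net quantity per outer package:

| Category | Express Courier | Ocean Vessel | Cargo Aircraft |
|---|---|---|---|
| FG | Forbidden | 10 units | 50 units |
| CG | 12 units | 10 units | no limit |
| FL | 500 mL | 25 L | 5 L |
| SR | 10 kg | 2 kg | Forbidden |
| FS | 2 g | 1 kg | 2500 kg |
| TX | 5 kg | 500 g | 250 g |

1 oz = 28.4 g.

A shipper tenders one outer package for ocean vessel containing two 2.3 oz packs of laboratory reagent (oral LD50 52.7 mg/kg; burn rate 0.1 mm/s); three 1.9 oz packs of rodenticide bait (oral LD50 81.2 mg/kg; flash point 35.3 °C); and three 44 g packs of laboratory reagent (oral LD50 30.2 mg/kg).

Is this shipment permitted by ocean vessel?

Yes

Laboratory reagent: oral LD50 52.7 mg/kg < 100 mg/kg → Category TX (Toxic).
With oral LD50 81.2 mg/kg (< 100 mg/kg), the rodenticide bait falls in Category TX.
Laboratory reagent: oral LD50 30.2 mg/kg < 100 mg/kg → Category TX (Toxic).
Total Category TX: (two 2.3 oz packs = 130.64 g) + (three 1.9 oz packs = 161.88 g) + (three 44 g packs = 132 g) = 424.52 g.
424.52 g ≤ 500 g (ocean vessel limit, Category TX) — within limit.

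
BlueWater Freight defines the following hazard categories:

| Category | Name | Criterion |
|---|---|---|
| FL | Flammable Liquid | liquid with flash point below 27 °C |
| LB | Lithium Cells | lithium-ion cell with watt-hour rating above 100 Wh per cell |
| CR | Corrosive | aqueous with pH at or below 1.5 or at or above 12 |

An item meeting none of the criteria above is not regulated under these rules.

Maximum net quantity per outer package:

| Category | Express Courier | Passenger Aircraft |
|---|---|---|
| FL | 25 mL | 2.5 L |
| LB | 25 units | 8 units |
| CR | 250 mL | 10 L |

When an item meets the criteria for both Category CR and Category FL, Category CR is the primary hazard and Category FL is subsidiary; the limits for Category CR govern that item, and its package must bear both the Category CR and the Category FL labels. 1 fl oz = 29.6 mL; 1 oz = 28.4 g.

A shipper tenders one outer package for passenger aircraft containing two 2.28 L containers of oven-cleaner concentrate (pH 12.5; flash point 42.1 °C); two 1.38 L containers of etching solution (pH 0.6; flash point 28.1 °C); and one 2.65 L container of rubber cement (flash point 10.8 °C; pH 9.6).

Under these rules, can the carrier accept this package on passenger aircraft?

No

Oven-cleaner concentrate: pH 12.5 ≥ 12 → Category CR (Corrosive).
pH 0.6 meets the Category CR criterion (Corrosive), so the etching solution is Category CR.
Flash point 10.8 °C meets the Category FL criterion (Flammable Liquid), so the rubber cement is Category FL.
Category CR net quantity: (two 2.28 L containers = 4.56 L) + (two 1.38 L containers = 2.76 L) = 7.32 L.
7.32 L ≤ 10 L (passenger aircraft limit, Category CR) — within limit.
Category FL quantity: 2.65 L.
2.65 L > 2.5 L (passenger aircraft limit, Category FL) — over the limit.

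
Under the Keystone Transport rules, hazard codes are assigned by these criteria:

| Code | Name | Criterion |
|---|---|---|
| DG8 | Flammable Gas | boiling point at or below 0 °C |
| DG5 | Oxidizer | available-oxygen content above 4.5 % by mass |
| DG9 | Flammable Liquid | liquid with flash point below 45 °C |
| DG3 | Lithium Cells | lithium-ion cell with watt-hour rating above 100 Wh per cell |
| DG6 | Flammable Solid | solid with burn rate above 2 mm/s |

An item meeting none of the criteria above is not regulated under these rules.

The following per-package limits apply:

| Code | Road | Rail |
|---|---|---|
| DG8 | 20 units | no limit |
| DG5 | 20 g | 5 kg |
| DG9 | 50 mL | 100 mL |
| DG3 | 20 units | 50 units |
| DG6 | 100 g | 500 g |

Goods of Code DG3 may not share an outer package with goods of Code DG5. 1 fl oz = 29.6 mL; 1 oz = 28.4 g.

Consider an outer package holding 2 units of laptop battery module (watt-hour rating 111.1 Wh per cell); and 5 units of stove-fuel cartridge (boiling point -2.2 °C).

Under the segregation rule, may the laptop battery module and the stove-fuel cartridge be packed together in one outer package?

Yes

The laptop battery module has watt-hour rating 111.1 Wh per cell, which is > 100 Wh per cell, so it is Code DG3 (Lithium Cells).
The stove-fuel cartridge has boiling point -2.2 °C, which is ≤ 0 °C, so it is Code DG8 (Flammable Gas).
No segregation rule bars Code DG3 with Code DG8.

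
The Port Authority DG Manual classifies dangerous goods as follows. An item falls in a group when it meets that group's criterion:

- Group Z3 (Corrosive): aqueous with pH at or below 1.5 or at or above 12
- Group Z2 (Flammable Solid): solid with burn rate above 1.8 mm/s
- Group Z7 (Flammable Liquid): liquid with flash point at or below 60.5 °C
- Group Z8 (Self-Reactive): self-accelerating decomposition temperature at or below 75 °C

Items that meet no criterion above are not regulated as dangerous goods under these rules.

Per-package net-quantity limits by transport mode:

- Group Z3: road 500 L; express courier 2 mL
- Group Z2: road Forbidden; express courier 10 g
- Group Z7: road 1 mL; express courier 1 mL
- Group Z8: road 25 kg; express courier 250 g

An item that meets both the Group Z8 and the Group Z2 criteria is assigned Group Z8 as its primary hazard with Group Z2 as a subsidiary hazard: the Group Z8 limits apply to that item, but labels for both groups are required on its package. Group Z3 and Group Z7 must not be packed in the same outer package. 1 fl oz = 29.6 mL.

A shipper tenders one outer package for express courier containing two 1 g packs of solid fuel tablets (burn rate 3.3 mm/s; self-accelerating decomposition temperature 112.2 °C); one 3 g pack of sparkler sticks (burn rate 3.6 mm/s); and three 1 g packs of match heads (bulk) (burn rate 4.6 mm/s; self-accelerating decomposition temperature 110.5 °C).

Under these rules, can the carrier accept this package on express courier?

The solid fuel tablets have burn rate 3.3 mm/s, which is > 1.8 mm/s, so they are Group Z2 (Flammable Solid).
Sparkler sticks: burn rate 3.6 mm/s > 1.8 mm/s → Group Z2 (Flammable Solid).
The match heads (bulk) have burn rate 4.6 mm/s, which is > 1.8 mm/s, so they are Group Z2 (Flammable Solid).
Group Z2 net quantity: (two 1 g packs = 2 g) + 3 g + (three 1 g packs = 3 g) = 8 g.
That is within the Group Z2 express courier limit of 10 g.

Yes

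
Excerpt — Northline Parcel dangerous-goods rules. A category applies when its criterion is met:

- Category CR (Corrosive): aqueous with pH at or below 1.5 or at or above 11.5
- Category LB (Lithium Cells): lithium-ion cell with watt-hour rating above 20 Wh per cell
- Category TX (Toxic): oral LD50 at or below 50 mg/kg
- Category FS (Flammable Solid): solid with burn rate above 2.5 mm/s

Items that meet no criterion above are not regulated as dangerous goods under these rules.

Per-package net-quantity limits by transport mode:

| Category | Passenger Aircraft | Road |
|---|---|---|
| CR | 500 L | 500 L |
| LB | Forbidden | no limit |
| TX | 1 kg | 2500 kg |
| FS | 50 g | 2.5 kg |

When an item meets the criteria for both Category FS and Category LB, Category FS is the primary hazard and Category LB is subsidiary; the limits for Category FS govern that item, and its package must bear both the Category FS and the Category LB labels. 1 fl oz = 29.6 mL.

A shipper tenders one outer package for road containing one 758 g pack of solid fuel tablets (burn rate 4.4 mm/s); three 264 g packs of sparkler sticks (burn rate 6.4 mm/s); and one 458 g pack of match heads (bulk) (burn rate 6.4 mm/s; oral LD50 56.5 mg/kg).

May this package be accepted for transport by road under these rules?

Yes

The solid fuel tablets have burn rate 4.4 mm/s, which is > 2.5 mm/s, so they are Category FS (Flammable Solid).
With burn rate 6.4 mm/s (> 2.5 mm/s), the sparkler sticks fall in Category FS.
The match heads (bulk) have burn rate 6.4 mm/s, which is > 2.5 mm/s, so they are Category FS (Flammable Solid).
Total Category FS: 758 g + (three 264 g packs = 792 g) + 458 g = 2.008 kg.
2.008 kg ≤ 2.5 kg (road limit, Category FS) — within limit.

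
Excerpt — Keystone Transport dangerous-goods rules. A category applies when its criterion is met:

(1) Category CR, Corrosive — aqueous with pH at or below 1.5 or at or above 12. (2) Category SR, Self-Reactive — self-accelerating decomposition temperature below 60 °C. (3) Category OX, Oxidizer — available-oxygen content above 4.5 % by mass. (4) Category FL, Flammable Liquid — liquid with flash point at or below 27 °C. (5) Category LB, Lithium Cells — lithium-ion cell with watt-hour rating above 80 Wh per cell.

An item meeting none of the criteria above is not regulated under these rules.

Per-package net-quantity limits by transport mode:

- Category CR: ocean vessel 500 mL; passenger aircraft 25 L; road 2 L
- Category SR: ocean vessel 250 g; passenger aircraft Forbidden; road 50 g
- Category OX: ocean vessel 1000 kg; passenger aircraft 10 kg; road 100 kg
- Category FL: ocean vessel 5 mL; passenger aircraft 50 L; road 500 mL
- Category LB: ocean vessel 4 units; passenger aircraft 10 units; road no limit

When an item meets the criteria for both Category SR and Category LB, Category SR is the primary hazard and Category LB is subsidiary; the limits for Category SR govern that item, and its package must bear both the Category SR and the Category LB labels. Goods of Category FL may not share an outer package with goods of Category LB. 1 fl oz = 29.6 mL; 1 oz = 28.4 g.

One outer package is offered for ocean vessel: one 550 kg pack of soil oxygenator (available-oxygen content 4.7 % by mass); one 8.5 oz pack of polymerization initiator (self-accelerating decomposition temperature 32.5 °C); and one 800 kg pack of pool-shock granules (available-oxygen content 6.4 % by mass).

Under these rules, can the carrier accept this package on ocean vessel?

No

Available-oxygen content 4.7 % by mass meets the Category OX criterion (Oxidizer), so the soil oxygenator is Category OX.
With self-accelerating decomposition temperature 32.5 °C (< 60 °C), the polymerization initiator falls in Category SR.
Pool-shock granules: available-oxygen content 6.4 % by mass > 4.5 % by mass → Category OX (Oxidizer).
Category SR quantity: one 8.5 oz pack = 241.4 g.
241.4 g ≤ 250 g (ocean vessel limit, Category SR) — within limit.
Total Category OX: 550 kg + 800 kg = 1350 kg.
1350 kg > 1000 kg (ocean vessel limit, Category OX) — over the limit.
The segregation rule (Category FL with Category LB) does not apply to Category SR with Category OX.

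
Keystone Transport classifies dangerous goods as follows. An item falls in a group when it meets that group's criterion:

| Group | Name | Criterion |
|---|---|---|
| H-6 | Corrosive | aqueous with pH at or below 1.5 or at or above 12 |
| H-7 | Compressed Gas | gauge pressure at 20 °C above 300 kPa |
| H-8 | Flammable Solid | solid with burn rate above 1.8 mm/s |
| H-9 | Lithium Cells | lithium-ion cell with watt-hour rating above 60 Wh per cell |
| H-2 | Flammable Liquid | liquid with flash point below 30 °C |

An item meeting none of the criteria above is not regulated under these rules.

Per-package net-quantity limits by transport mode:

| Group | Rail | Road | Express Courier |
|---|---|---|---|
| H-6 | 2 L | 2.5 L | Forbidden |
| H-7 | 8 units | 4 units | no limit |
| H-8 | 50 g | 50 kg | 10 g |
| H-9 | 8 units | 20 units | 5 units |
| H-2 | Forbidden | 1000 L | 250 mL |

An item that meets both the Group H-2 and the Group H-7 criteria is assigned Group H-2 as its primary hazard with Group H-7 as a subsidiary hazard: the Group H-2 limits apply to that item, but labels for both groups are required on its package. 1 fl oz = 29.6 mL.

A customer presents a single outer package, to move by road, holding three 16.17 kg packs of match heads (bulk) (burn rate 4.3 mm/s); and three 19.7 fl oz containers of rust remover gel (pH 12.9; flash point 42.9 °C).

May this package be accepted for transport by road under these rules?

Burn rate 4.3 mm/s meets the Group H-8 criterion (Flammable Solid), so the match heads (bulk) are Group H-8.
Rust remover gel: pH 12.9 ≥ 12 → Group H-6 (Corrosive).
Group H-6 quantity: three 19.7 fl oz containers = 1749.36 mL.
1749.36 mL ≤ 2.5 L (road limit, Group H-6) — within limit.
Group H-8 quantity: three 16.17 kg packs = 48.51 kg.
That is within the Group H-8 road limit of 50 kg.
Every hazard group is within its road limit and no segregation rule is violated.

Yes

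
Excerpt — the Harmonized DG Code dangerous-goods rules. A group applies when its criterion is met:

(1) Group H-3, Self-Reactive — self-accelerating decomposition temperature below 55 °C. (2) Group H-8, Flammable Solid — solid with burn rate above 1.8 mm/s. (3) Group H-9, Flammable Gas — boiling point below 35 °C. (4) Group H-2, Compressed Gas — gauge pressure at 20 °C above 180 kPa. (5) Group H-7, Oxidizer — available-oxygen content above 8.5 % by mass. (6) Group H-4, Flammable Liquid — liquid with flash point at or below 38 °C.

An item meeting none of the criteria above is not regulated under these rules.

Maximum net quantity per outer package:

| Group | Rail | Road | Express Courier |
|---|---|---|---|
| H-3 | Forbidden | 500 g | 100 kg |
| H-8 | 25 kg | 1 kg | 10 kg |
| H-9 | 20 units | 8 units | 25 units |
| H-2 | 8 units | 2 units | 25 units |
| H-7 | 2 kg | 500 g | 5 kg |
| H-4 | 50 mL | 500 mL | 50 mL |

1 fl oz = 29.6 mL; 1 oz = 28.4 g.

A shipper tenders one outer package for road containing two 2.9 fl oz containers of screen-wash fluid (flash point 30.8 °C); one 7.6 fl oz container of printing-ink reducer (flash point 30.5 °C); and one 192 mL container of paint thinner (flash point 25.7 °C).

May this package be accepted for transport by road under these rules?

No

With flash point 30.8 °C (≤ 38 °C), the screen-wash fluid falls in Group H-4.
Flash point 30.5 °C meets the Group H-4 criterion (Flammable Liquid), so the printing-ink reducer is Group H-4.
Paint thinner: flash point 25.7 °C ≤ 38 °C → Group H-4 (Flammable Liquid).
Group H-4 net quantity: (two 2.9 fl oz containers = 171.68 mL) + (one 7.6 fl oz container = 224.96 mL) + 192 mL = 588.64 mL.
588.64 mL exceeds the road limit of 500 mL for Group H-4.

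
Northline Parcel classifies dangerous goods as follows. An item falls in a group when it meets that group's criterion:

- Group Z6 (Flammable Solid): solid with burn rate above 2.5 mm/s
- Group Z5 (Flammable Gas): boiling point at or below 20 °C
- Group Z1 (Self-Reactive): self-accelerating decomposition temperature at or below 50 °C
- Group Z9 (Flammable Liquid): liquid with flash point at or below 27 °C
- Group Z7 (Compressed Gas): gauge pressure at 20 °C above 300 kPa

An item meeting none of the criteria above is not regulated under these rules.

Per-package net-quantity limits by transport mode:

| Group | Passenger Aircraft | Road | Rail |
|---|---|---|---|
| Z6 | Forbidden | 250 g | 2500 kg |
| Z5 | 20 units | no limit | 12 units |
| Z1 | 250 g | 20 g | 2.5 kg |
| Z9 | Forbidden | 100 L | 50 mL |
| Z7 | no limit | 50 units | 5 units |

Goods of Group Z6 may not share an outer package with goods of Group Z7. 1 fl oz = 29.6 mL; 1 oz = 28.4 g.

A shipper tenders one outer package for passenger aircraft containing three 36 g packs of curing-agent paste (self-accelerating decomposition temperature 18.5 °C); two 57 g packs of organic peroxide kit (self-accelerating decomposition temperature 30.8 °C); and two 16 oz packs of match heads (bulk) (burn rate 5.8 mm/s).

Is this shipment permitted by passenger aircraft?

The curing-agent paste has self-accelerating decomposition temperature 18.5 °C, which is ≤ 50 °C, so it is Group Z1 (Self-Reactive).
Organic peroxide kit: self-accelerating decomposition temperature 30.8 °C ≤ 50 °C → Group Z1 (Self-Reactive).
Burn rate 5.8 mm/s meets the Group Z6 criterion (Flammable Solid), so the match heads (bulk) are Group Z6.
Group Z1 net quantity: (three 36 g packs = 108 g) + (two 57 g packs = 114 g) = 222 g.
222 g is within the passenger aircraft limit of 250 g for Group Z1.
Group Z6 quantity: two 16 oz packs = 908.8 g.
Group Z6 is Forbidden by passenger aircraft.
The segregation rule (Group Z6 with Group Z7) does not apply to Group Z1 with Group Z6.

No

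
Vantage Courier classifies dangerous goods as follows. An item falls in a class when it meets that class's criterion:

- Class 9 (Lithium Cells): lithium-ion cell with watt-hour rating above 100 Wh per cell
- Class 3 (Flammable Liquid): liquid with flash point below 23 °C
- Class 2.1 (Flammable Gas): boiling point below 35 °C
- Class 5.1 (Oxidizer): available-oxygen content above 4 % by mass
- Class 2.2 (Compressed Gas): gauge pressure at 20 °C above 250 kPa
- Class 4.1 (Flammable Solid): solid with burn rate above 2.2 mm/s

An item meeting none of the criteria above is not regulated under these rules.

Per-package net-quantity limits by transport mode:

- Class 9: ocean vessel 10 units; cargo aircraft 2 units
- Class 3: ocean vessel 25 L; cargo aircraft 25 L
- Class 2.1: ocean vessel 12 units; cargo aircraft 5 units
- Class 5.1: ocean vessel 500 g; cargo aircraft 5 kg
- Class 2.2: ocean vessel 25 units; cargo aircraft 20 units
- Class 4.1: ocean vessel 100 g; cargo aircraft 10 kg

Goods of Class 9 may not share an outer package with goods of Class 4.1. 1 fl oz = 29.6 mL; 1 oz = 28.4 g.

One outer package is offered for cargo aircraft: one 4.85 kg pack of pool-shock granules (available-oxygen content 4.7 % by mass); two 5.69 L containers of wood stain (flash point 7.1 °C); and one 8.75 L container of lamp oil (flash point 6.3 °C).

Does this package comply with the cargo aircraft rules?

Available-oxygen content 4.7 % by mass meets the Class 5.1 criterion (Oxidizer), so the pool-shock granules are Class 5.1.
The wood stain has flash point 7.1 °C, which is < 23 °C, so it is Class 3 (Flammable Liquid).
The lamp oil has flash point 6.3 °C, which is < 23 °C, so it is Class 3 (Flammable Liquid).
Class 3 net quantity: (two 5.69 L containers = 11.38 L) + 8.75 L = 20.13 L.
20.13 L is within the cargo aircraft limit of 25 L for Class 3.
Class 5.1 quantity: 4.85 kg.
That is within the Class 5.1 cargo aircraft limit of 5 kg.
The segregation rule (Class 9 with Class 4.1) does not apply to Class 3 with Class 5.1.
Every hazard class is within its cargo aircraft limit and no segregation rule is violated.

Yes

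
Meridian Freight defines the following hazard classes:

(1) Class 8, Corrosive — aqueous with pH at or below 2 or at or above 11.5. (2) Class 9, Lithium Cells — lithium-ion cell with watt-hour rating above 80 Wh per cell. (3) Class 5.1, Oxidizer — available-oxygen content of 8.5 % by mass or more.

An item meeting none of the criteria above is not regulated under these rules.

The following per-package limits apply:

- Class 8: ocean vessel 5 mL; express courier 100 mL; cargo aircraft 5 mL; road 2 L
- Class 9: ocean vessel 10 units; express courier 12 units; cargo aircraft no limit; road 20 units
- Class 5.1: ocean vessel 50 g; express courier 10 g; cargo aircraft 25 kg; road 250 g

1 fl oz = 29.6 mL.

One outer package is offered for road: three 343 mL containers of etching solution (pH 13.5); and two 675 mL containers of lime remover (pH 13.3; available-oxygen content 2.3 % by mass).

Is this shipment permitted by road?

No

The etching solution has pH 13.5, which is ≥ 11.5, so it is Class 8 (Corrosive).
pH 13.3 meets the Class 8 criterion (Corrosive), so the lime remover is Class 8.
Total Class 8: (three 343 mL containers = 1.029 L) + (two 675 mL containers = 1.35 L) = 2.379 L.
2.379 L > 2 L (road limit, Class 8) — over the limit.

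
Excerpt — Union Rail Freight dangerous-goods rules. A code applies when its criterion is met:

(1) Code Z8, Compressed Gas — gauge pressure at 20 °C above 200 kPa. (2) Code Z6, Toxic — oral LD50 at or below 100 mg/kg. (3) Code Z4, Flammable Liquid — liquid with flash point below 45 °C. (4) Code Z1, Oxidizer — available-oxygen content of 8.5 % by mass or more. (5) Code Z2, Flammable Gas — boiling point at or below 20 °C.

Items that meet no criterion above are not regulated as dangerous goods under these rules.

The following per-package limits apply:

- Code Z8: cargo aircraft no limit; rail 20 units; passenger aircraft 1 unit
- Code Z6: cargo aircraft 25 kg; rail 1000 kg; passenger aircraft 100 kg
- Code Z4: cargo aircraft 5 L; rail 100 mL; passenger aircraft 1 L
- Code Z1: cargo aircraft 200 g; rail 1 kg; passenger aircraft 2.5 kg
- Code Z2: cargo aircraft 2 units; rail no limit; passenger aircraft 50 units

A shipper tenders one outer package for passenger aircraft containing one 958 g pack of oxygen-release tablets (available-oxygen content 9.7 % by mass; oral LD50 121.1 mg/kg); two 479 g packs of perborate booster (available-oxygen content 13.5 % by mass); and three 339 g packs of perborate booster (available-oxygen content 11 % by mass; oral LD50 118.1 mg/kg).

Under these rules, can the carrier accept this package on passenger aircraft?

No

With available-oxygen content 9.7 % by mass (≥ 8.5 % by mass), the oxygen-release tablets fall in Code Z1.
With available-oxygen content 13.5 % by mass (≥ 8.5 % by mass), the perborate booster falls in Code Z1.
Perborate booster: available-oxygen content 11 % by mass ≥ 8.5 % by mass → Code Z1 (Oxidizer).
Total Code Z1: 958 g + (two 479 g packs = 958 g) + (three 339 g packs = 1.017 kg) = 2.933 kg.
That exceeds the Code Z1 passenger aircraft limit of 2.5 kg.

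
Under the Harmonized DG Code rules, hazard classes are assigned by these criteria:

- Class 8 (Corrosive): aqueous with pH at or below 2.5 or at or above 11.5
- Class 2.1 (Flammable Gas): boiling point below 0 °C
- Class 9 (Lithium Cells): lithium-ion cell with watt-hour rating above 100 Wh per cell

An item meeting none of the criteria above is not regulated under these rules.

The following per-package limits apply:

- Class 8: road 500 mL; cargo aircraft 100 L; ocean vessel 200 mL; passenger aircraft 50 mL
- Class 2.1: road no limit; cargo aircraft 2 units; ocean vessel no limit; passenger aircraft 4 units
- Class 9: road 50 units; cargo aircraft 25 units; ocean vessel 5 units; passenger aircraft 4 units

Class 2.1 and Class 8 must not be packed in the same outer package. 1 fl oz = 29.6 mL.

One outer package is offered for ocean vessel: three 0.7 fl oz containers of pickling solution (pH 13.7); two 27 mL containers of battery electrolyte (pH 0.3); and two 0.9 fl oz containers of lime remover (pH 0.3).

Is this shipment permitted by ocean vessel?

Pickling solution: pH 13.7 ≥ 11.5 → Class 8 (Corrosive).
pH 0.3 meets the Class 8 criterion (Corrosive), so the battery electrolyte is Class 8.
pH 0.3 meets the Class 8 criterion (Corrosive), so the lime remover is Class 8.
Class 8 net quantity: (three 0.7 fl oz containers = 62.16 mL) + (two 27 mL containers = 54 mL) + (two 0.9 fl oz containers = 53.28 mL) = 169.44 mL.
That is within the Class 8 ocean vessel limit of 200 mL.

Yes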